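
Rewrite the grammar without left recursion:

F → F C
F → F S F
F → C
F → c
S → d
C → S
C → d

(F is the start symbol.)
F is directly left-recursive. The standard transformation for
  A → A α₁ | ... | A α_m | β₁ | ... | β_n
is
  A  → β₁ A' | ... | β_n A'
  A' → α₁ A' | ... | α_m A' | ε

F → C becomes F → C F'
F → c becomes F → c F'
F → F C becomes F' → C F'
F → F S F becomes F' → S F F'
Add F' → ε

Productions for other non-terminals are unchanged:
  S → d
  C → S
  C → d

Resulting grammar:
F → C F'
F → c F'
F' → C F'
F' → S F F'
F' → ε
S → d
C → S
C → d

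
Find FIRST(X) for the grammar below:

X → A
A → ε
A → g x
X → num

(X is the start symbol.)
{ 'g', 'num', ε }

FIRST sets of the other non-terminals involved (by the same procedure, iterated to a fixed point):
  FIRST(A) = { 'g', ε }

From X → A:
  - A is a non-terminal: add FIRST(A) \ {ε} = { 'g' }
    A is nullable and nothing follows, so the whole right-hand side can vanish: ε ∈ FIRST(X)
From X → num:
  - num is a terminal: add 'num' and stop

Collecting: FIRST(X) = { 'g', 'num', ε }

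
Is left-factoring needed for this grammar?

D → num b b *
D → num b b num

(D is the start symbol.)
Left-factoring is needed when two productions for the same non-terminal
share a common prefix on the right-hand side.

Productions for D:
  D → num b b *
  D → num b b num

Found common prefix 'num b b' in productions for D

Answer: Yes, D has productions with common prefix 'num b b'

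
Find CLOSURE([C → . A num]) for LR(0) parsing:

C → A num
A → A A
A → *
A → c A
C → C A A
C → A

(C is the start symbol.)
{ [A → . *], [A → . A A], [A → . c A], [C → . A num] }

To compute CLOSURE, for each item [A → α.Bβ] where B is a non-terminal, add [B → .γ] for all productions B → γ; repeat for the newly added items until nothing changes.

Start with: [C → . A num]
  [C → . A num] has the dot before A: add [A → . A A], [A → . *], [A → . c A]
No further items can be added.

CLOSURE = { [A → . *], [A → . A A], [A → . c A], [C → . A num] }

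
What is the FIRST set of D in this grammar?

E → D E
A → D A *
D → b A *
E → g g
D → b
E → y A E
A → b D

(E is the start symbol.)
{ 'b' }

To compute FIRST(D), examine every production with D on the left-hand side, reading each right-hand side left to right until a non-nullable symbol is reached.

From D → b A *:
  - b is a terminal: add 'b' and stop
From D → b:
  - b is a terminal: add 'b' and stop

Collecting: FIRST(D) = { 'b' }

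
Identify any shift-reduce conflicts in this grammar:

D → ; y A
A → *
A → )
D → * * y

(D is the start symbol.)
No shift-reduce conflicts

A shift-reduce conflict occurs when an LR(0) state has both:
  - a complete (reduce) item [A → α .] (dot at the end), and
  - a shift item [B → β . c γ] (dot before a terminal).

Augment with D' → D and build the canonical LR(0) collection (I0 = CLOSURE({[D' → . D]}), then GOTO on every symbol after a dot until no new states appear). It has 10 states:
  I0: { [D → . * * y], [D → . ; y A], [D' → . D] }  — shift
  I1: { [D → * . * y] }  — shift
  I2: { [D → ; . y A] }  — shift
  I3: { [D' → D .] }  — accept
  I4: { [A → . )], [A → . *], [D → ; y . A] }  — shift
  I5: { [A → ) .] }  — reduce
  I6: { [A → * .] }  — reduce
  I7: { [D → ; y A .] }  — reduce
  I8: { [D → * * . y] }  — shift
  I9: { [D → * * y .] }  — reduce

No state contains both a complete item and a shift item.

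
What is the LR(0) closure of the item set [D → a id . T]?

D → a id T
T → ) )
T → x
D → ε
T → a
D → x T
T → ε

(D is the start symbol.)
{ [D → a id . T], [T → . ) )], [T → . a], [T → . x], [T → .] }

Start with: [D → a id . T]
  [D → a id . T] has the dot before T: add [T → . ) )], [T → . x], [T → . a], [T → .]
No further items can be added.

CLOSURE = { [D → a id . T], [T → . ) )], [T → . a], [T → . x], [T → .] }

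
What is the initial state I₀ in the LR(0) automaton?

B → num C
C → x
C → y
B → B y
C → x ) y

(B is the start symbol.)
{ [B → . B y], [B → . num C], [B' → . B] }

First, augment the grammar with B' → B
I₀ = CLOSURE({ [B' → . B] }):
  [B' → . B] has the dot before B: add [B → . num C], [B → . B y]
No further items can be added.

I₀ = { [B → . B y], [B → . num C], [B' → . B] }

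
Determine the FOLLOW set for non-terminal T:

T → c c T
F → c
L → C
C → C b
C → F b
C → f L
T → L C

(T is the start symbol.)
{ $ }

T is the start symbol, so $ ∈ FOLLOW(T).
In T → c c T: T is at the end; this adds FOLLOW(T) to itself — nothing new

Taking the union: FOLLOW(T) = { $ }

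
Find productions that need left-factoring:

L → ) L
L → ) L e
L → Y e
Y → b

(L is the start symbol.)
Yes, L has productions with common prefix ') L'

Left-factoring is needed when two productions for the same non-terminal
share a common prefix on the right-hand side.

Productions for L:
  L → ) L
  L → ) L e
  L → Y e

Found common prefix ') L' in productions for L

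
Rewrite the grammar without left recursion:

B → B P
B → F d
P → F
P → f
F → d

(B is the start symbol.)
B → F d B'
B' → P B'
B' → ε
P → F
P → f
F → d

B is directly left-recursive. The standard transformation for
  A → A α₁ | ... | A α_m | β₁ | ... | β_n
is
  A  → β₁ A' | ... | β_n A'
  A' → α₁ A' | ... | α_m A' | ε

B → F d becomes B → F d B'
B → B P becomes B' → P B'
Add B' → ε

Productions for other non-terminals are unchanged:
  P → F
  P → f
  F → d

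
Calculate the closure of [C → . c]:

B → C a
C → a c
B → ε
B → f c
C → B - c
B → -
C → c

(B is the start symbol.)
{ [C → . c] }

Start with: [C → . c]
The dot precedes the terminal c, so nothing is added.

CLOSURE = { [C → . c] }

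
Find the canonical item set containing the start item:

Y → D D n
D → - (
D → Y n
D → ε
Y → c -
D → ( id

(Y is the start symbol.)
{ [D → . ( id], [D → . - (], [D → . Y n], [D → .], [Y → . D D n], [Y → . c -], [Y' → . Y] }

First, augment the grammar with Y' → Y
I₀ = CLOSURE({ [Y' → . Y] }):
  [Y' → . Y] has the dot before Y: add [Y → . D D n], [Y → . c -]
  [Y → . D D n] has the dot before D: add [D → . - (], [D → . Y n], [D → .], [D → . ( id]
No further items can be added.

I₀ = { [D → . ( id], [D → . - (], [D → . Y n], [D → .], [Y → . D D n], [Y → . c -], [Y' → . Y] }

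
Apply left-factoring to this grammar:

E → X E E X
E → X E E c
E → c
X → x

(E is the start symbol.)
Left-factoring transforms A → αβ₁ | αβ₂ into A → αA' and A' → β₁ | β₂
(α is the longest common prefix among the alternatives). Repeat until
no nonterminal has two alternatives with a common prefix.

Round 1: E has alternatives sharing prefix 'X E E'. Introduce E': E → X E E E'
  Add: E' → X
  Add: E' → c

No remaining common prefixes — done.

Resulting grammar:
E → X E E E'
E' → X
E' → c
E → c
X → x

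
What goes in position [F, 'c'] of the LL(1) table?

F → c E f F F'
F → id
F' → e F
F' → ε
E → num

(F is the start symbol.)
To find M[F, 'c'], we find productions for F where 'c' is in the predict set (PREDICT(N → α) = (FIRST(α) \ {ε}) ∪ (FOLLOW(N) if α ⇒* ε)).

F → c E f F F': PREDICT = { 'c' }
  'c' is in predict set, so this production goes in M[F, 'c']
F → id: PREDICT = { 'id' }

M[F, 'c'] = F → c E f F F'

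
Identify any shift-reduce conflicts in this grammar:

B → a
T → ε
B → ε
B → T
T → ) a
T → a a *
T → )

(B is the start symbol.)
Augment with B' → B and build the canonical LR(0) collection (I0 = CLOSURE({[B' → . B]}), then GOTO on every symbol after a dot until no new states appear). It has 8 states:
  I0: { [B → . T], [B → . a], [B → .], [B' → . B], [T → . ) a], [T → . )], [T → . a a *], [T → .] }  — shift, 2 reduces
  I1: { [T → ) . a], [T → ) .] }  — shift, reduce
  I2: { [B' → B .] }  — accept
  I3: { [B → T .] }  — reduce
  I4: { [B → a .], [T → a . a *] }  — shift, reduce
  I5: { [T → a a . *] }  — shift
  I6: { [T → a a * .] }  — reduce
  I7: { [T → ) a .] }  — reduce

I0 contains reduce items [B → .], [T → .] and shift items [B → . a], [T → . )], [T → . ) a], [T → . a a *] — shift-reduce conflict.
I1 contains reduce item [T → ) .] and shift item [T → ) . a] — shift-reduce conflict.
I4 contains reduce item [B → a .] and shift item [T → a . a *] — shift-reduce conflict.

Answer: Yes — I0: [B → .] vs [B → . a]; I1: [T → ) .] vs [T → ) . a]; I4: [B → a .] vs [T → a . a *]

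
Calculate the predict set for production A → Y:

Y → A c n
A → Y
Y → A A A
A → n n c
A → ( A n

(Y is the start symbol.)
{ '(', 'n' }

PREDICT(A → Y) = (FIRST(RHS) \ {ε}) ∪ (FOLLOW(A) if ε ∈ FIRST(RHS), i.e. RHS ⇒* ε)
FIRST(Y) = { '(', 'n' }
FIRST(Y) = { '(', 'n' }
ε ∉ FIRST(Y), so FOLLOW(A) is not added.
PREDICT(A → Y) = { '(', 'n' }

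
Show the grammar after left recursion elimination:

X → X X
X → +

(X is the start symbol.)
X → + X'
X' → X X'
X' → ε

X is directly left-recursive. The standard transformation for
  A → A α₁ | ... | A α_m | β₁ | ... | β_n
is
  A  → β₁ A' | ... | β_n A'
  A' → α₁ A' | ... | α_m A' | ε

X → + becomes X → + X'
X → X X becomes X' → X X'
Add X' → ε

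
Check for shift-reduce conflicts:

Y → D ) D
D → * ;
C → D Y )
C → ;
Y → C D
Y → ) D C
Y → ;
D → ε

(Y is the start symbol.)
Augment with Y' → Y and build the canonical LR(0) collection (I0 = CLOSURE({[Y' → . Y]}), then GOTO on every symbol after a dot until no new states appear). It has 17 states:
  I0: { [C → . ;], [C → . D Y )], [D → . * ;], [D → .], [Y → . ) D C], [Y → . ;], [Y → . C D], [Y → . D ) D], [Y' → . Y] }  — shift, reduce
  I1: { [D → . * ;], [D → .], [Y → ) . D C] }  — shift, reduce
  I2: { [D → * . ;] }  — shift
  I3: { [C → ; .], [Y → ; .] }  — 2 reduces
  I4: { [D → . * ;], [D → .], [Y → C . D] }  — shift, reduce
  I5: { [C → . ;], [C → . D Y )], [C → D . Y )], [D → . * ;], [D → .], [Y → . ) D C], [Y → . ;], [Y → . C D], [Y → . D ) D], [Y → D . ) D] }  — shift, reduce
  I6: { [Y' → Y .] }  — accept
  I7: { [D → . * ;], [D → .], [Y → ) . D C], [Y → D ) . D] }  — shift, reduce
  I8: { [C → D Y . )] }  — shift
  I9: { [C → D Y ) .] }  — reduce
  I10: { [C → . ;], [C → . D Y )], [D → . * ;], [D → .], [Y → ) D . C], [Y → D ) D .] }  — shift, 2 reduces
  I11: { [C → ; .] }  — reduce
  I12: { [Y → ) D C .] }  — reduce
  I13: { [C → . ;], [C → . D Y )], [C → D . Y )], [D → . * ;], [D → .], [Y → . ) D C], [Y → . ;], [Y → . C D], [Y → . D ) D] }  — shift, reduce
  I14: { [Y → C D .] }  — reduce
  I15: { [D → * ; .] }  — reduce
  I16: { [C → . ;], [C → . D Y )], [D → . * ;], [D → .], [Y → ) D . C] }  — shift, reduce

I0 contains reduce item [D → .] and shift items [C → . ;], [D → . * ;], [Y → . ) D C], [Y → . ;] — shift-reduce conflict.
I1 contains reduce item [D → .] and shift item [D → . * ;] — shift-reduce conflict.
I4 contains reduce item [D → .] and shift item [D → . * ;] — shift-reduce conflict.
I5 contains reduce item [D → .] and shift items [C → . ;], [D → . * ;], [Y → . ) D C], [Y → . ;], [Y → D . ) D] — shift-reduce conflict.
I7 contains reduce item [D → .] and shift item [D → . * ;] — shift-reduce conflict.
I10 contains reduce items [D → .], [Y → D ) D .] and shift items [C → . ;], [D → . * ;] — shift-reduce conflict.
I13 contains reduce item [D → .] and shift items [C → . ;], [D → . * ;], [Y → . ) D C], [Y → . ;] — shift-reduce conflict.
I16 contains reduce item [D → .] and shift items [C → . ;], [D → . * ;] — shift-reduce conflict.

Answer: Yes — I0: [D → .] vs [C → . ;]; I1: [D → .] vs [D → . * ;]; I4: [D → .] vs [D → . * ;]; I5: [D → .] vs [C → . ;]; I7: [D → .] vs [D → . * ;]; I10: [D → .] vs [C → . ;]; I13: [D → .] vs [C → . ;]; I16: [D → .] vs [C → . ;]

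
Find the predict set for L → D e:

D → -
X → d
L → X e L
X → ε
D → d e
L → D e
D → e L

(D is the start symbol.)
PREDICT(L → D e) = (FIRST(RHS) \ {ε}) ∪ (FOLLOW(L) if ε ∈ FIRST(RHS), i.e. RHS ⇒* ε)
FIRST(D) = { '-', 'd', 'e' }
FIRST(D e) = { '-', 'd', 'e' }
ε ∉ FIRST(D e), so FOLLOW(L) is not added.
PREDICT(L → D e) = { '-', 'd', 'e' }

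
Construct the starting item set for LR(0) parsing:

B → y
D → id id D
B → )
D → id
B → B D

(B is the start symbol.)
{ [B → . )], [B → . B D], [B → . y], [B' → . B] }

First, augment the grammar with B' → B
I₀ = CLOSURE({ [B' → . B] }):
  [B' → . B] has the dot before B: add [B → . y], [B → . )], [B → . B D]
No further items can be added.

I₀ = { [B → . )], [B → . B D], [B → . y], [B' → . B] }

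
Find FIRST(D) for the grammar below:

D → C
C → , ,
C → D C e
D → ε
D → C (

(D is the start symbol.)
{ ',', ε }

To compute FIRST(D), examine every production with D on the left-hand side, reading each right-hand side left to right until a non-nullable symbol is reached.

FIRST sets of the other non-terminals involved (by the same procedure, iterated to a fixed point):
  FIRST(C) = { ',' }

From D → C:
  - C is a non-terminal: add FIRST(C) \ {ε} = { ',' }
    C is not nullable, so stop
From D → ε:
  - ε-production, so ε ∈ FIRST(D)
From D → C (:
  - C is a non-terminal: add FIRST(C) \ {ε} = { ',' }
    C is not nullable, so stop

Collecting: FIRST(D) = { ',', ε }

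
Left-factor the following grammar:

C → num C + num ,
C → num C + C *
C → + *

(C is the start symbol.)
C → num C + C'
C' → num ,
C' → C *
C → + *

Left-factoring transforms A → αβ₁ | αβ₂ into A → αA' and A' → β₁ | β₂
(α is the longest common prefix among the alternatives). Repeat until
no nonterminal has two alternatives with a common prefix.

Round 1: C has alternatives sharing prefix 'num C +'. Introduce C': C → num C + C'
  Add: C' → num ,
  Add: C' → C *

No remaining common prefixes — done.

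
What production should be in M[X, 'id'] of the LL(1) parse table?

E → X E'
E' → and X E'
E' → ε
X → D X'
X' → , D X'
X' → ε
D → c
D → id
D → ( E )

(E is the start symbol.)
X → D X'

To find M[X, 'id'], we find productions for X where 'id' is in the predict set (PREDICT(N → α) = (FIRST(α) \ {ε}) ∪ (FOLLOW(N) if α ⇒* ε)).

Relevant sets:
  FIRST(D) = { '(', 'c', 'id' }

X → D X': PREDICT = { '(', 'c', 'id' }
  'id' is in predict set, so this production goes in M[X, 'id']

M[X, 'id'] = X → D X'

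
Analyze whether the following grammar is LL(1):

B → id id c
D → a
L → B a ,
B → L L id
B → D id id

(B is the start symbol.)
No. Predict set conflict for B: { 'id' }

A grammar is LL(1) if for each non-terminal N with multiple productions, the predict sets of those productions are pairwise disjoint, where PREDICT(N → α) = (FIRST(α) \ {ε}) ∪ (FOLLOW(N) if α ⇒* ε).

Relevant sets:
  FIRST(L) = { 'a', 'id' }
  FIRST(D) = { 'a' }

For B:
  PREDICT(B → id id c) = { 'id' }
  PREDICT(B → L L id) = { 'a', 'id' }
  PREDICT(B → D id id) = { 'a' }
D, L have a single production, so nothing to check there.

Conflict found: Predict set conflict for B: { 'id' }
The grammar is NOT LL(1).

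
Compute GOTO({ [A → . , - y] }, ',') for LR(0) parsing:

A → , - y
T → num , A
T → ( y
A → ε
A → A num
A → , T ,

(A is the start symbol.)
{ [A → , . - y] }

GOTO(I, ',') = CLOSURE({ [A → αX.β] : [A → α.Xβ] ∈ I, X = ',' })

Items with dot before ',', with the dot advanced:
  [A → . , - y] → [A → , . - y]
Closure adds nothing (no advanced item has the dot before a non-terminal).

GOTO = { [A → , . - y] }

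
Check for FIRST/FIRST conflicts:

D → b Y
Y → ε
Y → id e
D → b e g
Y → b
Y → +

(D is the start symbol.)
Productions for D:
  D → b Y: FIRST = { 'b' }
  D → b e g: FIRST = { 'b' }
Productions for Y:
  Y → ε: FIRST = { ε }
  Y → id e: FIRST = { 'id' }
  Y → b: FIRST = { 'b' }
  Y → +: FIRST = { '+' }

Conflict for D: D → b Y and D → b e g
  Overlap: { 'b' }

Answer: Yes. D → b Y / D → b e g on { 'b' }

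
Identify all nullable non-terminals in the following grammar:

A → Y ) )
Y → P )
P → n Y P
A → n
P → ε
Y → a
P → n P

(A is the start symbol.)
{ 'P' }

ε-productions: P → ε
So P is immediately nullable.
No further non-terminal can be added: every production for the remaining non-terminals contains a terminal or a non-nullable non-terminal.
Nullable = { 'P' }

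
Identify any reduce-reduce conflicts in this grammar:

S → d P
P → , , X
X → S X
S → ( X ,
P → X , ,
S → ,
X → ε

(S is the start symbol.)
Augment with S' → S and build the canonical LR(0) collection (I0 = CLOSURE({[S' → . S]}), then GOTO on every symbol after a dot until no new states appear). It has 16 states:
  I0: { [S → . ( X ,], [S → . ,], [S → . d P], [S' → . S] }  — shift
  I1: { [S → ( . X ,], [S → . ( X ,], [S → . ,], [S → . d P], [X → . S X], [X → .] }  — shift, reduce
  I2: { [S → , .] }  — reduce
  I3: { [S' → S .] }  — accept
  I4: { [P → . , , X], [P → . X , ,], [S → . ( X ,], [S → . ,], [S → . d P], [S → d . P], [X → . S X], [X → .] }  — shift, reduce
  I5: { [P → , . , X], [S → , .] }  — shift, reduce
  I6: { [S → d P .] }  — reduce
  I7: { [S → . ( X ,], [S → . ,], [S → . d P], [X → . S X], [X → .], [X → S . X] }  — shift, reduce
  I8: { [P → X . , ,] }  — shift
  I9: { [P → X , . ,] }  — shift
  I10: { [P → X , , .] }  — reduce
  I11: { [X → S X .] }  — reduce
  I12: { [P → , , . X], [S → . ( X ,], [S → . ,], [S → . d P], [X → . S X], [X → .] }  — shift, reduce
  I13: { [P → , , X .] }  — reduce
  I14: { [S → ( X . ,] }  — shift
  I15: { [S → ( X , .] }  — reduce

No state contains more than one complete item.

Answer: No reduce-reduce conflicts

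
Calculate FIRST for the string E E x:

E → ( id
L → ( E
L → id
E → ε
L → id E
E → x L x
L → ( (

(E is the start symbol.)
FIRST sets of the non-terminals involved (from the grammar, by fixed-point iteration):
  FIRST(E) = { '(', 'x', ε }

To compute FIRST(E E x), process the symbols left to right:
Symbol E is a non-terminal. Add FIRST(E) \ {ε} = { '(', 'x' }
E is nullable (ε ∈ FIRST(E)), continue to the next symbol.
Symbol E is a non-terminal. Add FIRST(E) \ {ε} = { '(', 'x' }
E is nullable (ε ∈ FIRST(E)), continue to the next symbol.
Symbol x is a terminal. Add 'x' and stop.
FIRST(E E x) = { '(', 'x' }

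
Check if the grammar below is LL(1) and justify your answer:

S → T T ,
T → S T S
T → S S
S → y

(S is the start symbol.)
A grammar is LL(1) if for each non-terminal N with multiple productions, the predict sets of those productions are pairwise disjoint, where PREDICT(N → α) = (FIRST(α) \ {ε}) ∪ (FOLLOW(N) if α ⇒* ε).

Relevant sets:
  FIRST(T) = { 'y' }
  FIRST(S) = { 'y' }

For S:
  PREDICT(S → T T ',') = { 'y' }
  PREDICT(S → y) = { 'y' }
For T:
  PREDICT(T → S T S) = { 'y' }
  PREDICT(T → S S) = { 'y' }

Conflict found: Predict set conflict for S: { 'y' }
The grammar is NOT LL(1).

Answer: No. Predict set conflict for S: { 'y' }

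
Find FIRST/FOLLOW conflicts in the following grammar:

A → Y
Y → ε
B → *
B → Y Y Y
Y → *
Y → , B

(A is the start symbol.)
Yes. Y → '*' with FOLLOW(Y) on { '*' }; Y → ',' B with FOLLOW(Y) on { ',' }; B → '*' with FOLLOW(B) on { '*' }

Nullable non-terminals: A, B, Y.
FIRST sets used below: FIRST(Y) = { '*', ',', ε }
A has a nullable alternative but only one production, so nothing to check.

B: nullable alternative(s) B → Y Y Y; FOLLOW(B) = { $, '*', ',' }
  B → *: FIRST \ {ε} = { '*' } — overlaps FOLLOW(B) on { '*' }: CONFLICT
  B → Y Y Y: FIRST \ {ε} = { '*', ',' } — this is the only nullable alternative, skip

Y: nullable alternative(s) Y → ε; FOLLOW(Y) = { $, '*', ',' }
  Y → ε: FIRST \ {ε} = { } — this is the only nullable alternative, skip
  Y → *: FIRST \ {ε} = { '*' } — overlaps FOLLOW(Y) on { '*' }: CONFLICT
  Y → , B: FIRST \ {ε} = { ',' } — overlaps FOLLOW(Y) on { ',' }: CONFLICT

So the grammar has 3 FIRST/FOLLOW conflicts (marked CONFLICT above).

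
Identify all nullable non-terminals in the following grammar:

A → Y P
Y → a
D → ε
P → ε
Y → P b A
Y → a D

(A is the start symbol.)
ε-productions: D → ε, P → ε
So D, P are immediately nullable.
No further non-terminal can be added: every production for the remaining non-terminals contains a terminal or a non-nullable non-terminal.
Nullable = { 'D', 'P' }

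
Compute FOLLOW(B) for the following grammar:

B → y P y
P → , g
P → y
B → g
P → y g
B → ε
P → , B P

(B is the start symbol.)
To compute FOLLOW(B), find every occurrence of B on a right-hand side N → α B β: add FIRST(β) \ {ε}, and if β is empty or nullable also add FOLLOW(N). Iterate to a fixed point.

B is the start symbol, so $ ∈ FOLLOW(B).
In P → , B P: B is followed by P, add FIRST(P) \ {ε} = { ',', 'y' }

Taking the union: FOLLOW(B) = { $, ',', 'y' }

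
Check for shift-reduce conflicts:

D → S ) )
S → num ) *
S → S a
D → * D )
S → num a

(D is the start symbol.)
No shift-reduce conflicts

Augment with D' → D and build the canonical LR(0) collection (I0 = CLOSURE({[D' → . D]}), then GOTO on every symbol after a dot until no new states appear). It has 13 states:
  I0: { [D → . * D )], [D → . S ) )], [D' → . D], [S → . S a], [S → . num ) *], [S → . num a] }  — shift
  I1: { [D → * . D )], [D → . * D )], [D → . S ) )], [S → . S a], [S → . num ) *], [S → . num a] }  — shift
  I2: { [D' → D .] }  — accept
  I3: { [D → S . ) )], [S → S . a] }  — shift
  I4: { [S → num . ) *], [S → num . a] }  — shift
  I5: { [S → num ) . *] }  — shift
  I6: { [S → num a .] }  — reduce
  I7: { [S → num ) * .] }  — reduce
  I8: { [D → S ) . )] }  — shift
  I9: { [S → S a .] }  — reduce
  I10: { [D → S ) ) .] }  — reduce
  I11: { [D → * D . )] }  — shift
  I12: { [D → * D ) .] }  — reduce

No state contains both a complete item and a shift item.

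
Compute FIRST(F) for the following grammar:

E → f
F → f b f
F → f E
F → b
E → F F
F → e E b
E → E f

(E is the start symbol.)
From F → f b f:
  - f is a terminal: add 'f' and stop
From F → f E:
  - f is a terminal: add 'f' and stop
From F → b:
  - b is a terminal: add 'b' and stop
From F → e E b:
  - e is a terminal: add 'e' and stop

Collecting: FIRST(F) = { 'b', 'e', 'f' }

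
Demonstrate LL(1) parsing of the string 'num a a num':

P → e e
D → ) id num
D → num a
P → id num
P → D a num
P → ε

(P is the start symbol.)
Stack is shown with the top on the left.

Stack          Input          Action
------------------------------------
P $            num a a num $  output P → D a num
D a num $      num a a num $  output D → num a
num a a num $  num a a num $  match 'num'
a a num $      a a num $      match 'a'
a num $        a num $        match 'a'
num $          num $          match 'num'
$              $              accept

The string is accepted.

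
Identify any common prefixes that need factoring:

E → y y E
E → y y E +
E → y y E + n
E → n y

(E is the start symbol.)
Yes, E has productions with common prefix 'y y E'

Left-factoring is needed when two productions for the same non-terminal
share a common prefix on the right-hand side.

Productions for E:
  E → y y E
  E → y y E +
  E → y y E + n
  E → n y

Found common prefix 'y y E' in productions for E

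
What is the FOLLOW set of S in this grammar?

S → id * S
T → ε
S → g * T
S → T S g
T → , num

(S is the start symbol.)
{ $, 'g' }

To compute FOLLOW(S), find every occurrence of S on a right-hand side N → α S β: add FIRST(β) \ {ε}, and if β is empty or nullable also add FOLLOW(N). Iterate to a fixed point.

S is the start symbol, so $ ∈ FOLLOW(S).
In S → id * S: S is at the end; this adds FOLLOW(S) to itself — nothing new
In S → T S g: S is followed by g, add FIRST(g) \ {ε} = { 'g' }

Taking the union: FOLLOW(S) = { $, 'g' }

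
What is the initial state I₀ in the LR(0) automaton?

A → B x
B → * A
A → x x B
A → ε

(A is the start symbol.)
{ [A → . B x], [A → . x x B], [A → .], [A' → . A], [B → . * A] }

First, augment the grammar with A' → A
I₀ = CLOSURE({ [A' → . A] }):
  [A' → . A] has the dot before A: add [A → . B x], [A → . x x B], [A → .]
  [A → . B x] has the dot before B: add [B → . * A]
No further items can be added.

I₀ = { [A → . B x], [A → . x x B], [A → .], [A' → . A], [B → . * A] }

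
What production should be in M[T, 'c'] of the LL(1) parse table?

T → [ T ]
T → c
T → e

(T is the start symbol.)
To find M[T, 'c'], we find productions for T where 'c' is in the predict set (PREDICT(N → α) = (FIRST(α) \ {ε}) ∪ (FOLLOW(N) if α ⇒* ε)).

T → [ T ]: PREDICT = { '[' }
T → c: PREDICT = { 'c' }
  'c' is in predict set, so this production goes in M[T, 'c']
T → e: PREDICT = { 'e' }

M[T, 'c'] = T → c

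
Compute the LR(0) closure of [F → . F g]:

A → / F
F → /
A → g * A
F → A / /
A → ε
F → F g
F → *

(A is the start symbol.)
{ [A → . / F], [A → . g * A], [A → .], [F → . *], [F → . /], [F → . A / /], [F → . F g] }

Start with: [F → . F g]
  [F → . F g] has the dot before F: add [F → . /], [F → . A / /], [F → . *]
  [F → . A / /] has the dot before A: add [A → . / F], [A → . g * A], [A → .]
No further items can be added.

CLOSURE = { [A → . / F], [A → . g * A], [A → .], [F → . *], [F → . /], [F → . A / /], [F → . F g] }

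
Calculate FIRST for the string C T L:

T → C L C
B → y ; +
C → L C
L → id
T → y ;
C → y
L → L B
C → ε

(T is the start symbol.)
FIRST sets of the non-terminals involved (from the grammar, by fixed-point iteration):
  FIRST(C) = { 'id', 'y', ε }
  FIRST(T) = { 'id', 'y' }

To compute FIRST(C T L), process the symbols left to right:
Symbol C is a non-terminal. Add FIRST(C) \ {ε} = { 'id', 'y' }
C is nullable (ε ∈ FIRST(C)), continue to the next symbol.
Symbol T is a non-terminal. Add FIRST(T) \ {ε} = { 'id', 'y' }
T is not nullable (ε ∉ FIRST(T)), so stop here.
FIRST(C T L) = { 'id', 'y' }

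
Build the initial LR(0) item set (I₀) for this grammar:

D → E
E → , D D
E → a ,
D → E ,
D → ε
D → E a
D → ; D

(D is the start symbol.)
{ [D → . ; D], [D → . E ,], [D → . E a], [D → . E], [D → .], [D' → . D], [E → . , D D], [E → . a ,] }

First, augment the grammar with D' → D
I₀ = CLOSURE({ [D' → . D] }):
  [D' → . D] has the dot before D: add [D → . E], [D → . E ,], [D → .], [D → . E a], [D → . ; D]
  [D → . E] has the dot before E: add [E → . , D D], [E → . a ,]
No further items can be added.

I₀ = { [D → . ; D], [D → . E ,], [D → . E a], [D → . E], [D → .], [D' → . D], [E → . , D D], [E → . a ,] }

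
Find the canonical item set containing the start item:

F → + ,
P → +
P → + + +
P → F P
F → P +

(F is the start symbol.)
{ [F → . + ,], [F → . P +], [F' → . F], [P → . + + +], [P → . +], [P → . F P] }

First, augment the grammar with F' → F
I₀ = CLOSURE({ [F' → . F] }):
  [F' → . F] has the dot before F: add [F → . + ,], [F → . P +]
  [F → . P +] has the dot before P: add [P → . +], [P → . + + +], [P → . F P]
No further items can be added.

I₀ = { [F → . + ,], [F → . P +], [F' → . F], [P → . + + +], [P → . +], [P → . F P] }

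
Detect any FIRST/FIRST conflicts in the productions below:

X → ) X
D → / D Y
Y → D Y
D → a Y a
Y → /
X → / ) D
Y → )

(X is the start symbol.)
Yes. Y → D Y / Y → '/' on { '/' }

A FIRST/FIRST conflict occurs when two productions N → α and N → β for the same non-terminal have FIRST(α) ∩ FIRST(β) ≠ ∅ (with ε ∈ FIRST of a nullable right-hand side, so two nullable alternatives also conflict).

FIRST sets of the non-terminals at (or reachable through a nullable prefix from) the front of some alternative:
  FIRST(D) = { '/', 'a' }

Productions for X:
  X → ) X: FIRST = { ')' }
  X → / ) D: FIRST = { '/' }
Productions for D:
  D → / D Y: FIRST = { '/' }
  D → a Y a: FIRST = { 'a' }
Productions for Y:
  Y → D Y: FIRST = { '/', 'a' }
  Y → /: FIRST = { '/' }
  Y → ): FIRST = { ')' }

Conflict for Y: Y → D Y and Y → /
  Overlap: { '/' }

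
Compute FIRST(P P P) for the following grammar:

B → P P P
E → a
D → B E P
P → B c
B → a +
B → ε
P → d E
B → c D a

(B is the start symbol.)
FIRST sets of the non-terminals involved (from the grammar, by fixed-point iteration):
  FIRST(P) = { 'a', 'c', 'd' }

To compute FIRST(P P P), process the symbols left to right:
Symbol P is a non-terminal. Add FIRST(P) \ {ε} = { 'a', 'c', 'd' }
P is not nullable (ε ∉ FIRST(P)), so stop here.
FIRST(P P P) = { 'a', 'c', 'd' }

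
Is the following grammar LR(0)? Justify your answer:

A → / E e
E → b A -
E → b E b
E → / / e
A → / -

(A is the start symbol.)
A grammar is LR(0) if no state in the canonical LR(0) collection has:
  - both a shift item (dot before a terminal) and a complete item (shift-reduce conflict), or
  - two or more complete items (reduce-reduce conflict; the accept item [A' → A .] counts as a complete item here).

Augment with A' → A and build the canonical LR(0) collection (I0 = CLOSURE({[A' → . A]}), then GOTO on every symbol after a dot until no new states appear). It has 16 states:
  I0: { [A → . / -], [A → . / E e], [A' → . A] }  — shift
  I1: { [A → / . -], [A → / . E e], [E → . / / e], [E → . b A -], [E → . b E b] }  — shift
  I2: { [A' → A .] }  — accept
  I3: { [A → / - .] }  — reduce
  I4: { [E → / . / e] }  — shift
  I5: { [A → / E . e] }  — shift
  I6: { [A → . / -], [A → . / E e], [E → . / / e], [E → . b A -], [E → . b E b], [E → b . A -], [E → b . E b] }  — shift
  I7: { [A → / . -], [A → / . E e], [E → . / / e], [E → . b A -], [E → . b E b], [E → / . / e] }  — shift
  I8: { [E → b A . -] }  — shift
  I9: { [E → b E . b] }  — shift
  I10: { [E → b E b .] }  — reduce
  I11: { [E → b A - .] }  — reduce
  I12: { [E → / . / e], [E → / / . e] }  — shift
  I13: { [E → / / . e] }  — shift
  I14: { [E → / / e .] }  — reduce
  I15: { [A → / E e .] }  — reduce

Every state is either a pure shift/goto state or contains exactly one complete item and nothing to shift — no conflicts. The grammar is LR(0).

Answer: Yes, the grammar is LR(0)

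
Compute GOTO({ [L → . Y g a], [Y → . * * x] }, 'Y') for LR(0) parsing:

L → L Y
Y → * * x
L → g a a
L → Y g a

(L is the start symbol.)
GOTO(I, 'Y') = CLOSURE({ [A → αX.β] : [A → α.Xβ] ∈ I, X = 'Y' })

Items with dot before 'Y', with the dot advanced:
  [L → . Y g a] → [L → Y . g a]
Closure adds nothing (no advanced item has the dot before a non-terminal).

GOTO = { [L → Y . g a] }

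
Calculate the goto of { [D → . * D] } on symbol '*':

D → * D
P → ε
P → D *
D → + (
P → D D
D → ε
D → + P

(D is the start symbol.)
{ [D → * . D], [D → . * D], [D → . + (], [D → . + P], [D → .] }

GOTO(I, '*') = CLOSURE({ [A → αX.β] : [A → α.Xβ] ∈ I, X = '*' })

Items with dot before '*', with the dot advanced:
  [D → . * D] → [D → * . D]
Closure of the advanced items:
  [D → * . D] has the dot before D: add [D → . * D], [D → . + (], [D → .], [D → . + P]

GOTO = { [D → * . D], [D → . * D], [D → . + (], [D → . + P], [D → .] }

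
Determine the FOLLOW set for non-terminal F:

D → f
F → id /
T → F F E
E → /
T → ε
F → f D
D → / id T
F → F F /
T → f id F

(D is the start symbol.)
In T → F F E: F is followed by F E, add FIRST(F E) \ {ε} = { 'f', 'id' }
In T → F F E: F is followed by E, add FIRST(E) \ {ε} = { '/' }
In F → F F /: F is followed by F '/', add FIRST(F '/') \ {ε} = { 'f', 'id' }
In F → F F /: F is followed by '/', add FIRST('/') \ {ε} = { '/' }
In T → f id F: F is at the end, add FOLLOW(T)

The FOLLOW sets referred to above (computed the same way, to a fixed point):
  FOLLOW(T) = { $, '/', 'f', 'id' }

Taking the union: FOLLOW(F) = { $, '/', 'f', 'id' }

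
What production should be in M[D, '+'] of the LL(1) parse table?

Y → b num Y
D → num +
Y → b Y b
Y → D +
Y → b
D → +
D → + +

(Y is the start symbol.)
D → +, D → + +

To find M[D, '+'], we find productions for D where '+' is in the predict set (PREDICT(N → α) = (FIRST(α) \ {ε}) ∪ (FOLLOW(N) if α ⇒* ε)).

D → num +: PREDICT = { 'num' }
D → +: PREDICT = { '+' }
  '+' is in predict set, so this production goes in M[D, '+']
D → + +: PREDICT = { '+' }
  '+' is in predict set, so this production goes in M[D, '+']

M[D, '+'] = D → +, D → + +  (a multiply-defined cell — the grammar is not LL(1))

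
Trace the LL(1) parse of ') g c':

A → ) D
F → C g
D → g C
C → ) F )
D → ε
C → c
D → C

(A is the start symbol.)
LL(1) parsing maintains a stack (initially the start symbol over $) and the input. At each step: if the stack top is a terminal, match it against the current input token; if it is a non-terminal N, replace it with the RHS of M[N, lookahead] (the unique production whose predict set contains the lookahead).

Stack is shown with the top on the left.

Stack  Input    Action
----------------------
A $    ) g c $  output A → ) D
) D $  ) g c $  match ')'
D $    g c $    output D → g C
g C $  g c $    match 'g'
C $    c $      output C → c
c $    c $      match 'c'
$      $        accept

The string is accepted.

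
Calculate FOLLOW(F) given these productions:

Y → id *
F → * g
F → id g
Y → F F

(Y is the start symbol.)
{ $, '*', 'id' }

To compute FOLLOW(F), find every occurrence of F on a right-hand side N → α F β: add FIRST(β) \ {ε}, and if β is empty or nullable also add FOLLOW(N). Iterate to a fixed point.

In Y → F F: F is followed by F, add FIRST(F) \ {ε} = { '*', 'id' }
In Y → F F: F is at the end, add FOLLOW(Y)

The FOLLOW sets referred to above (computed the same way, to a fixed point):
  FOLLOW(Y) = { $ }

Taking the union: FOLLOW(F) = { $, '*', 'id' }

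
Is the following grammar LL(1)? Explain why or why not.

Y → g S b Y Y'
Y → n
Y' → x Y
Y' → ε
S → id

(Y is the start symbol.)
No. Predict set conflict for Y': { 'x' }

A grammar is LL(1) if for each non-terminal N with multiple productions, the predict sets of those productions are pairwise disjoint, where PREDICT(N → α) = (FIRST(α) \ {ε}) ∪ (FOLLOW(N) if α ⇒* ε).

Relevant sets:
  FOLLOW(Y') = { $, 'x' }

For Y:
  PREDICT(Y → g S b Y Y') = { 'g' }
  PREDICT(Y → n) = { 'n' }
For Y':
  PREDICT(Y' → x Y) = { 'x' }
  PREDICT(Y' → ε) = { $, 'x' }
S has a single production, so nothing to check there.

Conflict found: Predict set conflict for Y': { 'x' }
The grammar is NOT LL(1).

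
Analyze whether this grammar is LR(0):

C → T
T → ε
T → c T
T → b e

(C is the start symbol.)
Augment with C' → C and build the canonical LR(0) collection (I0 = CLOSURE({[C' → . C]}), then GOTO on every symbol after a dot until no new states appear). It has 7 states:
  I0: { [C → . T], [C' → . C], [T → . b e], [T → . c T], [T → .] }  — shift, reduce
  I1: { [C' → C .] }  — accept
  I2: { [C → T .] }  — reduce
  I3: { [T → b . e] }  — shift
  I4: { [T → . b e], [T → . c T], [T → .], [T → c . T] }  — shift, reduce
  I5: { [T → c T .] }  — reduce
  I6: { [T → b e .] }  — reduce

Conflict in state I0:
  Shift-reduce conflict between [T → .] and [T → . b e]
So the grammar is NOT LR(0).

Answer: No. Shift-reduce conflict between [T → .] and [T → . b e]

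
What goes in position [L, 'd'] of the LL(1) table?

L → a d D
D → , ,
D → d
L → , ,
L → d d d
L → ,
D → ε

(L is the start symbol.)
L → d d d

To find M[L, 'd'], we find productions for L where 'd' is in the predict set (PREDICT(N → α) = (FIRST(α) \ {ε}) ∪ (FOLLOW(N) if α ⇒* ε)).

L → a d D: PREDICT = { 'a' }
L → , ,: PREDICT = { ',' }
L → d d d: PREDICT = { 'd' }
  'd' is in predict set, so this production goes in M[L, 'd']
L → ,: PREDICT = { ',' }

M[L, 'd'] = L → d d d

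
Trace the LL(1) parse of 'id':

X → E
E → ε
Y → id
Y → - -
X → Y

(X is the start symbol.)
LL(1) parsing maintains a stack (initially the start symbol over $) and the input. At each step: if the stack top is a terminal, match it against the current input token; if it is a non-terminal N, replace it with the RHS of M[N, lookahead] (the unique production whose predict set contains the lookahead).

Stack is shown with the top on the left.

Stack  Input  Action
--------------------
X $    id $   output X → Y
Y $    id $   output Y → id
id $   id $   match 'id'
$      $      accept

The string is accepted.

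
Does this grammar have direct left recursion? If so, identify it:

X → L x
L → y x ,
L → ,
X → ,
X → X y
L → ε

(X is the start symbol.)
Yes, X is left-recursive

Direct left recursion occurs when N → N α for some non-terminal N (the right-hand side begins with the left-hand side itself).

X → L x: starts with L
L → y x ,: starts with y
L → ,: starts with ','
X → ,: starts with ','
X → X y: LEFT RECURSIVE (starts with X)
L → ε: starts with ε

The grammar has direct left recursion on: X.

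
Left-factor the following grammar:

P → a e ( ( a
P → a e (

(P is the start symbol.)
P → a e ( P'
P' → ( a
P' → ε

Left-factoring transforms A → αβ₁ | αβ₂ into A → αA' and A' → β₁ | β₂
(α is the longest common prefix among the alternatives). Repeat until
no nonterminal has two alternatives with a common prefix.

Round 1: P has alternatives sharing prefix 'a e ('. Introduce P': P → a e ( P'
  Add: P' → ( a
  Add: P' → ε

No remaining common prefixes — done.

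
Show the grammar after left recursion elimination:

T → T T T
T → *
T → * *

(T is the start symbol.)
T is directly left-recursive. The standard transformation for
  A → A α₁ | ... | A α_m | β₁ | ... | β_n
is
  A  → β₁ A' | ... | β_n A'
  A' → α₁ A' | ... | α_m A' | ε

T → * becomes T → * T'
T → * * becomes T → * * T'
T → T T T becomes T' → T T T'
Add T' → ε

Resulting grammar:
T → * T'
T → * * T'
T' → T T T'
T' → ε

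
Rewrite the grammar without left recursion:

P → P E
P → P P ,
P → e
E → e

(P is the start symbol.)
P → e P'
P' → E P'
P' → P , P'
P' → ε
E → e

P is directly left-recursive. The standard transformation for
  A → A α₁ | ... | A α_m | β₁ | ... | β_n
is
  A  → β₁ A' | ... | β_n A'
  A' → α₁ A' | ... | α_m A' | ε

P → e becomes P → e P'
P → P E becomes P' → E P'
P → P P , becomes P' → P , P'
Add P' → ε

Productions for other non-terminals are unchanged:
  E → e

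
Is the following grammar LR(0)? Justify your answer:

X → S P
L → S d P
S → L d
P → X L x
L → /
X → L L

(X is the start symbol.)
No. Shift-reduce conflict between [X → L L .] and [S → L . d]

Augment with X' → X and build the canonical LR(0) collection (I0 = CLOSURE({[X' → . X]}), then GOTO on every symbol after a dot until no new states appear). It has 14 states:
  I0: { [L → . /], [L → . S d P], [S → . L d], [X → . L L], [X → . S P], [X' → . X] }  — shift
  I1: { [L → / .] }  — reduce
  I2: { [L → . /], [L → . S d P], [S → . L d], [S → L . d], [X → L . L] }  — shift
  I3: { [L → . /], [L → . S d P], [L → S . d P], [P → . X L x], [S → . L d], [X → . L L], [X → . S P], [X → S . P] }  — shift
  I4: { [X' → X .] }  — accept
  I5: { [X → S P .] }  — reduce
  I6: { [L → . /], [L → . S d P], [P → X . L x], [S → . L d] }  — shift
  I7: { [L → . /], [L → . S d P], [L → S d . P], [P → . X L x], [S → . L d], [X → . L L], [X → . S P] }  — shift
  I8: { [L → S d P .] }  — reduce
  I9: { [P → X L . x], [S → L . d] }  — shift
  I10: { [L → S . d P] }  — shift
  I11: { [S → L d .] }  — reduce
  I12: { [P → X L x .] }  — reduce
  I13: { [S → L . d], [X → L L .] }  — shift, reduce

Conflict in state I13:
  Shift-reduce conflict between [X → L L .] and [S → L . d]
So the grammar is NOT LR(0).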